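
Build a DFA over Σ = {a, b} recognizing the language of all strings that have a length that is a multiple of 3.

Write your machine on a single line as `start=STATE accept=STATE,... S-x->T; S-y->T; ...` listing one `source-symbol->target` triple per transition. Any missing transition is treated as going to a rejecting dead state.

Only the length mod 3 matters, so use a 3-cycle: from any state, every input symbol moves to the next state, wrapping q2 back to q0. Mark q0 accepting.
With 3 states:
        a   b  
>* q0   q1  q1 
   q1   q2  q2 
   q2   q0  q0 
(> = start, * = accepting)

start=q0; accept=q0; q0-a->q1; q0-b->q1; q1-a->q2; q1-b->q2; q2-a->q0; q2-b->q0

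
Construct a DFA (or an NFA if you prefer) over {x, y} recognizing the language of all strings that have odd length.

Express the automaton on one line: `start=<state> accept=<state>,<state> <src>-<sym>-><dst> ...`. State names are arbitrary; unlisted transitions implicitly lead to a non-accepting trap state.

Only the length mod 2 matters, so use a 2-cycle: from any state, every input symbol moves to the next state, wrapping q1 back to q0. Mark q1 accepting.
        x   y  
>  q0   q1  q1 
 * q1   q0  q0 
(> = start, * = accepting)

start=q0 accept=q1 q0-x->q1 q0-y->q1 q1-x->q0 q1-y->q0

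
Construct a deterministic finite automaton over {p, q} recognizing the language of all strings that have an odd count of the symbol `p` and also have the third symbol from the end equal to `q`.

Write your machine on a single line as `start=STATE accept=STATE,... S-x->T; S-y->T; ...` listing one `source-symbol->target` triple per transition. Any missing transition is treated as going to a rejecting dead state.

start=S0; accept=S8,S9,S10,S11; S0-p->S1; S0-q->S2; S1-p->S0; S1-q->S3; S2-p->S4; S2-q->S5; S3-p->S6; S3-q->S7; S4-p->S0; S4-q->S8; S5-p->S9; S5-q->S5; S6-p->S10; S6-q->S2; S7-p->S6; S7-q->S11; S8-p->S6; S8-q->S7; S9-p->S0; S9-q->S8; S10-p->S0; S10-q->S3; S11-p->S6; S11-q->S11

Build one automaton per condition and run them in lockstep. One (2 states) tracks the count of `p`s modulo 2; the other (15 states) tracks the last 3 symbols read. Each combined state is a pair, one component from each; accept when both components accept. Minimizing collapses redundant product states.
A 12-state machine:
          p    q  
>  S0     S1   S2 
   S1     S0   S3 
   S2     S4   S5 
   S3     S6   S7 
   S4     S0   S8 
   S5     S9   S5 
   S6    S10   S2 
   S7     S6  S11 
 * S8     S6   S7 
 * S9     S0   S8 
 * S10    S0   S3 
 * S11    S6  S11 
(> = start, * = accepting)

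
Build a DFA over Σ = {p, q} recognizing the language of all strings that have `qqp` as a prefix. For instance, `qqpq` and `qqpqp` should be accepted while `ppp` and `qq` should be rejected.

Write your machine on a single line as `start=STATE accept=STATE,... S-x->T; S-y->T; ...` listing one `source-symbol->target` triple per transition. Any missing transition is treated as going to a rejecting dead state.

Walk along `qqp` while the input agrees: from s0 take `q` to s1, and so on. Any deviation drops to the rejecting sink s4. Once s3 is reached the prefix is confirmed and every continuation is accepted.
5 states suffice.
        p   q  
>  s0   s4  s1 
   s1   s4  s2 
   s2   s3  s4 
 * s3   s3  s3 
   s4   s4  s4 
(> = start, * = accepting)

start=s0; accept=s3; s0-p->s4; s0-q->s1; s1-p->s4; s1-q->s2; s2-p->s3; s2-q->s4; s3-p->s3; s3-q->s3; s4-p->s4; s4-q->s4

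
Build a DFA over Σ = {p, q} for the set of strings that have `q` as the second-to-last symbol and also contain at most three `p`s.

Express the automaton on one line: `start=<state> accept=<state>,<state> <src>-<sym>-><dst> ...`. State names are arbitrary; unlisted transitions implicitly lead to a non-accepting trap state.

Handle the two conditions separately and then intersect. One (7 states) tracks the last 2 symbols read; the other (5 states) tracks the count of `p`s, saturating at 4. Each combined state is a pair, one component from each; accept when both components accept.
19 states suffice.
       p  q 
>  A   B  C 
   B   D  E 
   C   F  G 
   D   H  I 
   E   J  K 
 * F   D  E 
 * G   F  G 
   H   L  M 
   I   N  O 
 * J   H  I 
 * K   J  K 
   L   L  P 
   M   Q  R 
 * N   L  M 
 * O   N  O 
   P   Q  S 
   Q   L  P 
 * R   Q  R 
   S   Q  S 
(> = start, * = accepting)

start=A accept=F,G,J,K,N,O,R A-p->B A-q->C B-p->D B-q->E C-p->F C-q->G D-p->H D-q->I E-p->J E-q->K F-p->D F-q->E G-p->F G-q->G H-p->L H-q->M I-p->N I-q->O J-p->H J-q->I K-p->J K-q->K L-p->L L-q->P M-p->Q M-q->R N-p->L N-q->M O-p->N O-q->O P-p->Q P-q->S Q-p->L Q-q->P R-p->Q R-q->R S-p->Q S-q->S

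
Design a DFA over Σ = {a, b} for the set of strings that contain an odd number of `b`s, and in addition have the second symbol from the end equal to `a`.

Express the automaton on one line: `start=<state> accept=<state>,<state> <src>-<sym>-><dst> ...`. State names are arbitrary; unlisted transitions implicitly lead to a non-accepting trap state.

Handle the two conditions separately and then intersect. One (2 states) tracks the count of `b`s modulo 2; the other (7 states) tracks the last 2 symbols read. Each combined state is a pair, one component from each; accept when both components accept. After merging equivalent states the machine shrinks.
A 6-state machine:
        a   b  
>  q0   q1  q2 
   q1   q1  q3 
   q2   q4  q0 
 * q3   q4  q0 
   q4   q5  q0 
 * q5   q5  q0 
(> = start, * = accepting)

start=q0 accept=q3,q5 q0-a->q1 q0-b->q2 q1-a->q1 q1-b->q3 q2-a->q4 q2-b->q0 q3-a->q4 q3-b->q0 q4-a->q5 q4-b->q0 q5-a->q5 q5-b->q0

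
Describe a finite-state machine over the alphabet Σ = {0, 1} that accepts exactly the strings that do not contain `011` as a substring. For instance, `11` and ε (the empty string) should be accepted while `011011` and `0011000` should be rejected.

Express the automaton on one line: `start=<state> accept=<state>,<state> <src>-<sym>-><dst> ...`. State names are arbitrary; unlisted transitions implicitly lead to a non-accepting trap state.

Track partial matches of the forbidden pattern `011`. State s3 is a dead state reached once `011` has occurred; every other state accepts. s0 means no part of `011` is currently matched.
        0   1  
>* s0   s1  s0 
 * s1   s1  s2 
 * s2   s1  s3 
   s3   s3  s3 
(> = start, * = accepting)

start=s0 accept=s0,s1,s2 s0-0->s1 s0-1->s0 s1-0->s1 s1-1->s2 s2-0->s1 s2-1->s3 s3-0->s3 s3-1->s3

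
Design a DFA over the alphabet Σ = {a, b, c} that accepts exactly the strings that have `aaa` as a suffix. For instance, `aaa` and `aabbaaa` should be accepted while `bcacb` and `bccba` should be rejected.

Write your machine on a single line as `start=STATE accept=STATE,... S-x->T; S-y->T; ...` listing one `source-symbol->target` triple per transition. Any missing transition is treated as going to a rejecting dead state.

Remember how much of `aaa` the current input suffix matches. State s0 means no match yet; s1 means the last symbol is `a`; s2 means the last 2 symbols are `aa`; s3 means the last 3 symbols are `aaa`. Only s3 accepts. On a mismatch, fall back to the longest proper suffix that is still a prefix of `aaa`.
4 states suffice.
        a   b   c  
>  s0   s1  s0  s0 
   s1   s2  s0  s0 
   s2   s3  s0  s0 
 * s3   s3  s0  s0 
(> = start, * = accepting)

start=s0; accept=s3; s0-a->s1; s0-b->s0; s0-c->s0; s1-a->s2; s1-b->s0; s1-c->s0; s2-a->s3; s2-b->s0; s2-c->s0; s3-a->s3; s3-b->s0; s3-c->s0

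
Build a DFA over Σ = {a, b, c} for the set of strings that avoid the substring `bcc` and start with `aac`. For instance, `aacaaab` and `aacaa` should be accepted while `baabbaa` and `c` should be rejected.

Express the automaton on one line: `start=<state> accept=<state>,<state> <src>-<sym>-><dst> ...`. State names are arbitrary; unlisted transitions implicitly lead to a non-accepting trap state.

start=q0 accept=q4,q5,q6 q0-a->q1 q0-b->q2 q0-c->q2 q1-a->q3 q1-b->q2 q1-c->q2 q2-a->q2 q2-b->q2 q2-c->q2 q3-a->q2 q3-b->q2 q3-c->q4 q4-a->q4 q4-b->q5 q4-c->q4 q5-a->q4 q5-b->q5 q5-c->q6 q6-a->q4 q6-b->q5 q6-c->q2

Handle the two conditions separately and then intersect. One (4 states) tracks partial matches of the forbidden pattern `bcc`; the other (5 states) tracks whether the input so far still matches the prefix `aac`. Each combined state is a pair, one component from each; accept when both components accept. After merging equivalent states the machine shrinks.
With 7 states:
        a   b   c  
>  q0   q1  q2  q2 
   q1   q3  q2  q2 
   q2   q2  q2  q2 
   q3   q2  q2  q4 
 * q4   q4  q5  q4 
 * q5   q4  q5  q6 
 * q6   q4  q5  q2 
(> = start, * = accepting)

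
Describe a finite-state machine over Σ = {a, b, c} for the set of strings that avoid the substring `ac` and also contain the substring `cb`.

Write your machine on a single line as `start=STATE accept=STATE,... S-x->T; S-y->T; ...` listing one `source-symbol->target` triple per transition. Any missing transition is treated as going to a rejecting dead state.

start=q0; accept=q4,q5; q0-a->q1; q0-b->q0; q0-c->q2; q1-a->q1; q1-b->q0; q1-c->q3; q2-a->q1; q2-b->q4; q2-c->q2; q3-a->q3; q3-b->q3; q3-c->q3; q4-a->q5; q4-b->q4; q4-c->q4; q5-a->q5; q5-b->q4; q5-c->q3

Run two small machines in parallel and take their product. The first has 3 states tracking partial matches of the forbidden pattern `ac`; the second has 3 states tracking whether and how much of `cb` has been seen. A product state is a pair (one from each), accepting exactly when both do. Equivalent product states are then merged.
        a   b   c  
>  q0   q1  q0  q2 
   q1   q1  q0  q3 
   q2   q1  q4  q2 
   q3   q3  q3  q3 
 * q4   q5  q4  q4 
 * q5   q5  q4  q3 
(> = start, * = accepting)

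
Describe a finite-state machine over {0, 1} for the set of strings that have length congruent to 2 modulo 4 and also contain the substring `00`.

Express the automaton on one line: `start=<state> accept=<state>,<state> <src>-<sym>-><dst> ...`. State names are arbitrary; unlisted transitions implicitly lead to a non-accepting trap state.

start=q0 accept=q3 q0-0->q1 q0-1->q2 q1-0->q3 q1-1->q4 q2-0->q5 q2-1->q4 q3-0->q6 q3-1->q6 q4-0->q7 q4-1->q8 q5-0->q6 q5-1->q8 q6-0->q9 q6-1->q9 q7-0->q9 q7-1->q0 q8-0->q10 q8-1->q0 q9-0->q11 q9-1->q11 q10-0->q11 q10-1->q2 q11-0->q3 q11-1->q3

Handle the two conditions separately and then intersect. The first has 4 states tracking the input length modulo 4; the second has 3 states tracking whether and how much of `00` has been seen. A product state is a pair (one from each), accepting exactly when both do.
          0    1  
>  q0     q1   q2 
   q1     q3   q4 
   q2     q5   q4 
 * q3     q6   q6 
   q4     q7   q8 
   q5     q6   q8 
   q6     q9   q9 
   q7     q9   q0 
   q8    q10   q0 
   q9    q11  q11 
   q10   q11   q2 
   q11    q3   q3 
(> = start, * = accepting)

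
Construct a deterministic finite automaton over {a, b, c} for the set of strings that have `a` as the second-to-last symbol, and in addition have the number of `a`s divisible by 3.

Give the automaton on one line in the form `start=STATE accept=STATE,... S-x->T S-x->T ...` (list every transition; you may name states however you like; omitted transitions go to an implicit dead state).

Build one automaton per condition and run them in lockstep. The first has 13 states tracking the last 2 symbols read; the second has 3 states tracking the count of `a`s modulo 3. A product state is a pair (one from each), accepting exactly when both do. After merging equivalent states the machine shrinks.
With 7 states:
        a   b   c  
>  q0   q1  q0  q0 
   q1   q2  q1  q1 
   q2   q3  q4  q4 
 * q3   q1  q5  q5 
   q4   q6  q4  q4 
 * q5   q1  q0  q0 
   q6   q1  q5  q5 
(> = start, * = accepting)

start=q0 accept=q3,q5 q0-a->q1 q0-b->q0 q0-c->q0 q1-a->q2 q1-b->q1 q1-c->q1 q2-a->q3 q2-b->q4 q2-c->q4 q3-a->q1 q3-b->q5 q3-c->q5 q4-a->q6 q4-b->q4 q4-c->q4 q5-a->q1 q5-b->q0 q5-c->q0 q6-a->q1 q6-b->q5 q6-c->q5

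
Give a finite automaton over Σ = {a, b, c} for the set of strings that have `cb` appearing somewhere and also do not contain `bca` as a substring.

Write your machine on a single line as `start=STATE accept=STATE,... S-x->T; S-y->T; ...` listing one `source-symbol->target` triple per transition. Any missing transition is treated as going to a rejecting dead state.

start=q0; accept=q4,q6,q7; q0-a->q0; q0-b->q1; q0-c->q2; q1-a->q0; q1-b->q1; q1-c->q3; q2-a->q0; q2-b->q4; q2-c->q2; q3-a->q5; q3-b->q4; q3-c->q2; q4-a->q6; q4-b->q4; q4-c->q7; q5-a->q5; q5-b->q5; q5-c->q5; q6-a->q6; q6-b->q4; q6-c->q6; q7-a->q5; q7-b->q4; q7-c->q6

Run two small machines in parallel and take their product. One (3 states) tracks whether and how much of `cb` has been seen; the other (4 states) tracks partial matches of the forbidden pattern `bca`. Each combined state is a pair, one component from each; accept when both components accept. Equivalent product states are then merged.
An 8-state machine:
        a   b   c  
>  q0   q0  q1  q2 
   q1   q0  q1  q3 
   q2   q0  q4  q2 
   q3   q5  q4  q2 
 * q4   q6  q4  q7 
   q5   q5  q5  q5 
 * q6   q6  q4  q6 
 * q7   q5  q4  q6 
(> = start, * = accepting)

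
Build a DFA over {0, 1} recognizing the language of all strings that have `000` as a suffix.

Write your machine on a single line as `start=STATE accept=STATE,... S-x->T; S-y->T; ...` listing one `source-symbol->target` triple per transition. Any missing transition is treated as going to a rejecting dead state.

start=q0; accept=q3; q0-0->q1; q0-1->q0; q1-0->q2; q1-1->q0; q2-0->q3; q2-1->q0; q3-0->q3; q3-1->q0

Remember how much of `000` the current input suffix matches. State q0 means no match yet; q1 means the last symbol is `0`; q2 means the last 2 symbols are `00`; q3 means the last 3 symbols are `000`. Only q3 accepts. On a mismatch, fall back to the longest proper suffix that is still a prefix of `000`.
4 states suffice.
        0   1  
>  q0   q1  q0 
   q1   q2  q0 
   q2   q3  q0 
 * q3   q3  q0 
(> = start, * = accepting)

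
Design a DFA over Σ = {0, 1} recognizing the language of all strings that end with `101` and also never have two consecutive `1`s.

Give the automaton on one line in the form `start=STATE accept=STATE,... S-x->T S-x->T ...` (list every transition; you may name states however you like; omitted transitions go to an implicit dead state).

Run two small machines in parallel and take their product. One (4 states) tracks how much of the suffix `101` has currently been matched; the other (3 states) tracks partial matches of the forbidden pattern `11`. Each combined state is a pair, one component from each; accept when both components accept. Equivalent product states are then merged.
With 5 states:
       0  1 
>  A   A  B 
   B   C  D 
   C   A  E 
   D   D  D 
 * E   C  D 
(> = start, * = accepting)

start=A accept=E A-0->A A-1->B B-0->C B-1->D C-0->A C-1->E D-0->D D-1->D E-0->C E-1->D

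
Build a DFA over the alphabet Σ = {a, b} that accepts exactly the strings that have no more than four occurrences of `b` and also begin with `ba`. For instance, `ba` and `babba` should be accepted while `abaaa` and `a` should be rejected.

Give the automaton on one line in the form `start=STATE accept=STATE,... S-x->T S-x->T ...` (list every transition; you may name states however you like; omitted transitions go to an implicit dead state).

Build one automaton per condition and run them in lockstep. The first has 6 states tracking the count of `b`s, saturating at 5; the second has 4 states tracking whether the input so far still matches the prefix `ba`. A product state is a pair (one from each), accepting exactly when both do.
13 states suffice.
          a    b  
>  S0     S1   S2 
   S1     S1   S3 
   S2     S4   S5 
   S3     S3   S5 
 * S4     S4   S6 
   S5     S5   S7 
 * S6     S6   S8 
   S7     S7   S9 
 * S8     S8  S10 
   S9     S9  S11 
 * S10   S10  S12 
   S11   S11  S11 
   S12   S12  S12 
(> = start, * = accepting)

start=S0 accept=S4,S6,S8,S10 S0-a->S1 S0-b->S2 S1-a->S1 S1-b->S3 S2-a->S4 S2-b->S5 S3-a->S3 S3-b->S5 S4-a->S4 S4-b->S6 S5-a->S5 S5-b->S7 S6-a->S6 S6-b->S8 S7-a->S7 S7-b->S9 S8-a->S8 S8-b->S10 S9-a->S9 S9-b->S11 S10-a->S10 S10-b->S12 S11-a->S11 S11-b->S11 S12-a->S12 S12-b->S12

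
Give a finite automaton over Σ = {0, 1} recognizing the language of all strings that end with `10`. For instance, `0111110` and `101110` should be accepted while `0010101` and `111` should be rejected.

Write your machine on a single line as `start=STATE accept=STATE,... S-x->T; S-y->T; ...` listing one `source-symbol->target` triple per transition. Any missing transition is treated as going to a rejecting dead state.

Let each state record the length of the longest suffix of the input read so far that is also a prefix of `10`. s1 means the last symbol is `1`; s2 means the last 2 symbols are `10`. Accept only at s2, where the string currently ends in `10`.
3 states suffice.
        0   1  
>  s0   s0  s1 
   s1   s2  s1 
 * s2   s0  s1 
(> = start, * = accepting)

start=s0; accept=s2; s0-0->s0; s0-1->s1; s1-0->s2; s1-1->s1; s2-0->s0; s2-1->s1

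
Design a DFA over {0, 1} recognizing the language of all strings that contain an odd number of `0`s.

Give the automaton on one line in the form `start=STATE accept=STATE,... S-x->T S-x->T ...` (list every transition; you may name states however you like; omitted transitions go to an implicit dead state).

The only thing that matters is how many `0`s have appeared, reduced mod 2. Use one state per residue: A for 0, …, B for 1. Reading `0` moves to the next residue; anything else stays put. B is accepting.
With 2 states:
       0  1 
>  A   B  A 
 * B   A  B 
(> = start, * = accepting)

start=A accept=B A-0->B A-1->A B-0->A B-1->B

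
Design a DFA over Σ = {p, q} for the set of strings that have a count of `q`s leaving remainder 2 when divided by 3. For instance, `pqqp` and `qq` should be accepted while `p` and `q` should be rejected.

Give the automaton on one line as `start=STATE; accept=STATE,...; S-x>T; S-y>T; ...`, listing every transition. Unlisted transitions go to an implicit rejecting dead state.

start=A; accept=C; A-p>A; A-q>B; B-p>B; B-q>C; C-p>C; C-q>A

The only thing that matters is how many `q`s have appeared, reduced mod 3. Use one state per residue: A for 0, …, C for 2. Reading `q` moves to the next residue; anything else stays put. C is accepting.
A 3-state machine:
       p  q 
>  A   A  B 
   B   B  C 
 * C   C  A 
(> = start, * = accepting)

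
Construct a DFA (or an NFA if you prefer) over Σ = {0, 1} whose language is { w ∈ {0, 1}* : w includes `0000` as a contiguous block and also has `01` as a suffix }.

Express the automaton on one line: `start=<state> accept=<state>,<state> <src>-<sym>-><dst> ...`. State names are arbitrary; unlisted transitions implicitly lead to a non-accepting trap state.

start=S0 accept=S6 S0-0->S1 S0-1->S0 S1-0->S2 S1-1->S3 S2-0->S4 S2-1->S3 S3-0->S1 S3-1->S0 S4-0->S5 S4-1->S3 S5-0->S5 S5-1->S6 S6-0->S5 S6-1->S7 S7-0->S5 S7-1->S7

Run two small machines in parallel and take their product. One (5 states) tracks whether and how much of `0000` has been seen; the other (3 states) tracks how much of the suffix `01` has currently been matched. Each combined state is a pair, one component from each; accept when both components accept.
With 8 states:
        0   1  
>  S0   S1  S0 
   S1   S2  S3 
   S2   S4  S3 
   S3   S1  S0 
   S4   S5  S3 
   S5   S5  S6 
 * S6   S5  S7 
   S7   S5  S7 
(> = start, * = accepting)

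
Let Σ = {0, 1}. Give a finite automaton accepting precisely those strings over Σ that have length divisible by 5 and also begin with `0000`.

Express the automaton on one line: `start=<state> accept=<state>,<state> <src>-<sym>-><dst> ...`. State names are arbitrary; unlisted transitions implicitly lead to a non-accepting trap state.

start=S0 accept=S9 S0-0->S1 S0-1->S2 S1-0->S3 S1-1->S4 S2-0->S4 S2-1->S4 S3-0->S5 S3-1->S6 S4-0->S6 S4-1->S6 S5-0->S7 S5-1->S8 S6-0->S8 S6-1->S8 S7-0->S9 S7-1->S9 S8-0->S10 S8-1->S10 S9-0->S11 S9-1->S11 S10-0->S2 S10-1->S2 S11-0->S12 S11-1->S12 S12-0->S13 S12-1->S13 S13-0->S7 S13-1->S7

Run two small machines in parallel and take their product. The first has 5 states tracking the input length modulo 5; the second has 6 states tracking whether the input so far still matches the prefix `0000`. A product state is a pair (one from each), accepting exactly when both do.
          0    1  
>  S0     S1   S2 
   S1     S3   S4 
   S2     S4   S4 
   S3     S5   S6 
   S4     S6   S6 
   S5     S7   S8 
   S6     S8   S8 
   S7     S9   S9 
   S8    S10  S10 
 * S9    S11  S11 
   S10    S2   S2 
   S11   S12  S12 
   S12   S13  S13 
   S13    S7   S7 
(> = start, * = accepting)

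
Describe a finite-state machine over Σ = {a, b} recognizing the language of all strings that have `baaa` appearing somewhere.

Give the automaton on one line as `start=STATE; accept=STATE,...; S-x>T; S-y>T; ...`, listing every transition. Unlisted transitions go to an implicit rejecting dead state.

States S0..S3 record the length of the longest prefix of `baaa` that matches the current input suffix. Reaching S4 means `baaa` has been seen, and we stay there forever. Accept from S4.
        a   b  
>  S0   S0  S1 
   S1   S2  S1 
   S2   S3  S1 
   S3   S4  S1 
 * S4   S4  S4 
(> = start, * = accepting)

start=S0; accept=S4; S0-a>S0; S0-b>S1; S1-a>S2; S1-b>S1; S2-a>S3; S2-b>S1; S3-a>S4; S3-b>S1; S4-a>S4; S4-b>S4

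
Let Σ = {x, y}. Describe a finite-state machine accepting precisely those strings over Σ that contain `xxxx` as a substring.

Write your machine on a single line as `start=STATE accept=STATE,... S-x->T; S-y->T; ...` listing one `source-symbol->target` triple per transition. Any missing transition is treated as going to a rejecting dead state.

start=q0; accept=q4; q0-x->q1; q0-y->q0; q1-x->q2; q1-y->q0; q2-x->q3; q2-y->q0; q3-x->q4; q3-y->q0; q4-x->q4; q4-y->q4

Track how much of `xxxx` has been matched so far: state q0 is no progress, q4 is the absorbing accept state reached once `xxxx` has occurred. Intermediate states record partial matches; on a mismatch, fall back to the longest reusable overlap.
With 5 states:
        x   y  
>  q0   q1  q0 
   q1   q2  q0 
   q2   q3  q0 
   q3   q4  q0 
 * q4   q4  q4 
(> = start, * = accepting)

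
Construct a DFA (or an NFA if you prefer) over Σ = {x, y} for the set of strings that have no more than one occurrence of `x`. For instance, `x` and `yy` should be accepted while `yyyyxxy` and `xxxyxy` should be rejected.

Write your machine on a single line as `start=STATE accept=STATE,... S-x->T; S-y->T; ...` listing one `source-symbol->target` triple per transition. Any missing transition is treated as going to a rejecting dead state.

start=s0; accept=s0,s1; s0-x->s1; s0-y->s0; s1-x->s2; s1-y->s1; s2-x->s2; s2-y->s2

Count `x`s, saturating at 2: state s0 means no `x` yet, s1 means one `x` seen, s2 means more than one. Each `x` increments (capped at s2); other symbols loop. Accept from {s0, s1}.
        x   y  
>* s0   s1  s0 
 * s1   s2  s1 
   s2   s2  s2 
(> = start, * = accepting)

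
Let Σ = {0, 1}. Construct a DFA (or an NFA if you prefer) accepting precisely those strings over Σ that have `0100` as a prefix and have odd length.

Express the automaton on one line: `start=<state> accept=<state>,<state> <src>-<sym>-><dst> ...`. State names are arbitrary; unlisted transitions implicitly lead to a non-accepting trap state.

Build one automaton per condition and run them in lockstep. The first has 6 states tracking whether the input so far still matches the prefix `0100`; the second has 2 states tracking the input length modulo 2. A product state is a pair (one from each), accepting exactly when both do. Equivalent product states are then merged.
7 states suffice.
        0   1  
>  s0   s1  s2 
   s1   s2  s3 
   s2   s2  s2 
   s3   s4  s2 
   s4   s5  s2 
   s5   s6  s6 
 * s6   s5  s5 
(> = start, * = accepting)

start=s0 accept=s6 s0-0->s1 s0-1->s2 s1-0->s2 s1-1->s3 s2-0->s2 s2-1->s2 s3-0->s4 s3-1->s2 s4-0->s5 s4-1->s2 s5-0->s6 s5-1->s6 s6-0->s5 s6-1->s5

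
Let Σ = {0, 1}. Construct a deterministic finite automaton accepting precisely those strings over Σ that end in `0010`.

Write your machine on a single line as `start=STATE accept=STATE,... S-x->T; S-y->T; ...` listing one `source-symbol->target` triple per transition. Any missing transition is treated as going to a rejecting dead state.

Let each state record the length of the longest suffix of the input read so far that is also a prefix of `0010`. q1 means the last symbol is `0`; q2 means the last 2 symbols are `00`; q3 means the last 3 symbols are `001`; q4 means the last 4 symbols are `0010`. Accept only at q4, where the string currently ends in `0010`.
With 5 states:
        0   1  
>  q0   q1  q0 
   q1   q2  q0 
   q2   q2  q3 
   q3   q4  q0 
 * q4   q2  q0 
(> = start, * = accepting)

start=q0; accept=q4; q0-0->q1; q0-1->q0; q1-0->q2; q1-1->q0; q2-0->q2; q2-1->q3; q3-0->q4; q3-1->q0; q4-0->q2; q4-1->q0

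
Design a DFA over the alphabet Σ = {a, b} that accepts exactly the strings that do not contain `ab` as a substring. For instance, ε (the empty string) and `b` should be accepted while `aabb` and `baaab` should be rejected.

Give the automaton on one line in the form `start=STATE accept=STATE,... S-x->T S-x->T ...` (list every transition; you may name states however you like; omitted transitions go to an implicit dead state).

start=q0 accept=q0,q1 q0-a->q1 q0-b->q0 q1-a->q1 q1-b->q2 q2-a->q2 q2-b->q2

Track partial matches of the forbidden pattern `ab`. State q2 is a dead state reached once `ab` has occurred; every other state accepts. q0 means no part of `ab` is currently matched.
With 3 states:
        a   b  
>* q0   q1  q0 
 * q1   q1  q2 
   q2   q2  q2 
(> = start, * = accepting)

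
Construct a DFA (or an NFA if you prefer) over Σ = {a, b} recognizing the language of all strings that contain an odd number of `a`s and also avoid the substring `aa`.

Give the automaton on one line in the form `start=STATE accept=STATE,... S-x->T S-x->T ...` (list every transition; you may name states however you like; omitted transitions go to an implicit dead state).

Handle the two conditions separately and then intersect. The first has 2 states tracking the count of `a`s modulo 2; the second has 3 states tracking partial matches of the forbidden pattern `aa`. A product state is a pair (one from each), accepting exactly when both do.
6 states suffice.
        a   b  
>  q0   q1  q0 
 * q1   q2  q3 
   q2   q4  q2 
 * q3   q5  q3 
   q4   q2  q4 
   q5   q4  q0 
(> = start, * = accepting)

start=q0 accept=q1,q3 q0-a->q1 q0-b->q0 q1-a->q2 q1-b->q3 q2-a->q4 q2-b->q2 q3-a->q5 q3-b->q3 q4-a->q2 q4-b->q4 q5-a->q4 q5-b->q0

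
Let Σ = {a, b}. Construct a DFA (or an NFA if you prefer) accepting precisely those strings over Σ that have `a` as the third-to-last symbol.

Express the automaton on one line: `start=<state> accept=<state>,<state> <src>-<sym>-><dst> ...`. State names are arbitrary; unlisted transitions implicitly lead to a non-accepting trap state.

start=S0 accept=S7,S8,S9,S10 S0-a->S1 S0-b->S2 S1-a->S3 S1-b->S4 S2-a->S5 S2-b->S6 S3-a->S7 S3-b->S8 S4-a->S9 S4-b->S10 S5-a->S11 S5-b->S12 S6-a->S13 S6-b->S14 S7-a->S7 S7-b->S8 S8-a->S9 S8-b->S10 S9-a->S11 S9-b->S12 S10-a->S13 S10-b->S14 S11-a->S7 S11-b->S8 S12-a->S9 S12-b->S10 S13-a->S11 S13-b->S12 S14-a->S13 S14-b->S14

A DFA must remember the last 3 symbols (since which symbol is third-to-last isn't known until the input ends). Use one state per possible window of the last ≤3 symbols; accept from those whose window starts with `a`.
15 states suffice.
          a    b  
>  S0     S1   S2 
   S1     S3   S4 
   S2     S5   S6 
   S3     S7   S8 
   S4     S9  S10 
   S5    S11  S12 
   S6    S13  S14 
 * S7     S7   S8 
 * S8     S9  S10 
 * S9    S11  S12 
 * S10   S13  S14 
   S11    S7   S8 
   S12    S9  S10 
   S13   S11  S12 
   S14   S13  S14 
(> = start, * = accepting)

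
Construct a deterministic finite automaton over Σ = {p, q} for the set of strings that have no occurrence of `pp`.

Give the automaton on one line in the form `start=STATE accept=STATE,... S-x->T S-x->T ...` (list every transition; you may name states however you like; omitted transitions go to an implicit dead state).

start=A accept=A,B A-p->B A-q->A B-p->C B-q->A C-p->C C-q->C

This is the complement of 'contains `pp`'. Use the same substring-matching states — A through C holding how much of `pp` has just been matched — but flip the accepting set: everything except the trap C accepts.
       p  q 
>* A   B  A 
 * B   C  A 
   C   C  C 
(> = start, * = accepting)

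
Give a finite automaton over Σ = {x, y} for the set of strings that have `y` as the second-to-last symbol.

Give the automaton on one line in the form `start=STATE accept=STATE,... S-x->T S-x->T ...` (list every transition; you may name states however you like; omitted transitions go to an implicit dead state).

A DFA must remember the last 2 symbols (since which symbol is second-to-last isn't known until the input ends). Use one state per possible window of the last ≤2 symbols; accept from those whose window starts with `y`.
A 7-state machine:
        x   y  
>  S0   S1  S2 
   S1   S3  S4 
   S2   S5  S6 
   S3   S3  S4 
   S4   S5  S6 
 * S5   S3  S4 
 * S6   S5  S6 
(> = start, * = accepting)

start=S0 accept=S5,S6 S0-x->S1 S0-y->S2 S1-x->S3 S1-y->S4 S2-x->S5 S2-y->S6 S3-x->S3 S3-y->S4 S4-x->S5 S4-y->S6 S5-x->S3 S5-y->S4 S6-x->S5 S6-y->S6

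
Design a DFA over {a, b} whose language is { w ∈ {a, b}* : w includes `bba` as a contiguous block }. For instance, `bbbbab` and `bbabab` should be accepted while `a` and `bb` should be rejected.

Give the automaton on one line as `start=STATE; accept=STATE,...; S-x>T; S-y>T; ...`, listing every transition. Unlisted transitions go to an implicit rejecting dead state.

start=S0; accept=S3; S0-a>S0; S0-b>S1; S1-a>S0; S1-b>S2; S2-a>S3; S2-b>S2; S3-a>S3; S3-b>S3

States S0..S2 record the length of the longest prefix of `bba` that matches the current input suffix. Reaching S3 means `bba` has been seen, and we stay there forever. Accept from S3.
A 4-state machine:
        a   b  
>  S0   S0  S1 
   S1   S0  S2 
   S2   S3  S2 
 * S3   S3  S3 
(> = start, * = accepting)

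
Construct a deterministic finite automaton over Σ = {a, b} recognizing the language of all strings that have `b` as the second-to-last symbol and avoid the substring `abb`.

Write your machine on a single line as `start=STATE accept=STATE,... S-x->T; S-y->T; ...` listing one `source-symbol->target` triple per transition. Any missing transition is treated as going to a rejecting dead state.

start=q0; accept=q5,q6; q0-a->q1; q0-b->q2; q1-a->q3; q1-b->q4; q2-a->q5; q2-b->q6; q3-a->q3; q3-b->q4; q4-a->q5; q4-b->q7; q5-a->q3; q5-b->q4; q6-a->q5; q6-b->q6; q7-a->q8; q7-b->q7; q8-a->q9; q8-b->q10; q9-a->q9; q9-b->q10; q10-a->q8; q10-b->q7

Run two small machines in parallel and take their product. One (7 states) tracks the last 2 symbols read; the other (4 states) tracks partial matches of the forbidden pattern `abb`. Each combined state is a pair, one component from each; accept when both components accept.
With 11 states:
          a    b  
>  q0     q1   q2 
   q1     q3   q4 
   q2     q5   q6 
   q3     q3   q4 
   q4     q5   q7 
 * q5     q3   q4 
 * q6     q5   q6 
   q7     q8   q7 
   q8     q9  q10 
   q9     q9  q10 
   q10    q8   q7 
(> = start, * = accepting)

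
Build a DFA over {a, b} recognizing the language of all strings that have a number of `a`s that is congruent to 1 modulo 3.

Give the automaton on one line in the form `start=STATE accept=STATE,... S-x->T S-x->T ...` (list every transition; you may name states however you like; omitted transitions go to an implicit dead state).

The only thing that matters is how many `a`s have appeared, reduced mod 3. Use one state per residue: q0 for 0, …, q2 for 2. Reading `a` moves to the next residue; anything else stays put. q1 is accepting.
A 3-state machine:
        a   b  
>  q0   q1  q0 
 * q1   q2  q1 
   q2   q0  q2 
(> = start, * = accepting)

start=q0 accept=q1 q0-a->q1 q0-b->q0 q1-a->q2 q1-b->q1 q2-a->q0 q2-b->q2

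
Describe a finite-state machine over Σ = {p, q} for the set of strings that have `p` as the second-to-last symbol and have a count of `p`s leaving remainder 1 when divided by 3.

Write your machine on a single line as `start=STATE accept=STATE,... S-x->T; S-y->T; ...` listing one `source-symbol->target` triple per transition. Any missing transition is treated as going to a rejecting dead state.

Handle the two conditions separately and then intersect. One (7 states) tracks the last 2 symbols read; the other (3 states) tracks the count of `p`s modulo 3. Each combined state is a pair, one component from each; accept when both components accept. After merging equivalent states the machine shrinks.
7 states suffice.
        p   q  
>  S0   S1  S0 
   S1   S2  S3 
   S2   S4  S2 
 * S3   S2  S5 
   S4   S6  S0 
   S5   S2  S5 
 * S6   S2  S3 
(> = start, * = accepting)

start=S0; accept=S3,S6; S0-p->S1; S0-q->S0; S1-p->S2; S1-q->S3; S2-p->S4; S2-q->S2; S3-p->S2; S3-q->S5; S4-p->S6; S4-q->S0; S5-p->S2; S5-q->S5; S6-p->S2; S6-q->S3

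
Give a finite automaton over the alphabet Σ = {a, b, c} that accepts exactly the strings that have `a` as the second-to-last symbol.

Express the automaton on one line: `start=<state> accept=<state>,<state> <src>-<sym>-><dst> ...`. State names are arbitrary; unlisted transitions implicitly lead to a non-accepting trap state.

start=q0 accept=q4,q5,q6 q0-a->q1 q0-b->q2 q0-c->q3 q1-a->q4 q1-b->q5 q1-c->q6 q2-a->q7 q2-b->q8 q2-c->q9 q3-a->q10 q3-b->q11 q3-c->q12 q4-a->q4 q4-b->q5 q4-c->q6 q5-a->q7 q5-b->q8 q5-c->q9 q6-a->q10 q6-b->q11 q6-c->q12 q7-a->q4 q7-b->q5 q7-c->q6 q8-a->q7 q8-b->q8 q8-c->q9 q9-a->q10 q9-b->q11 q9-c->q12 q10-a->q4 q10-b->q5 q10-c->q6 q11-a->q7 q11-b->q8 q11-c->q9 q12-a->q10 q12-b->q11 q12-c->q12

Because acceptance depends on a position counted from the end, the machine has to buffer the most recent 2 symbols. Make each state the string of the last up-to-2 symbols read; on input `x` shift the window left and append `x`. Accept when the buffered window has length 2 and begins with `a`.
A 13-state machine:
          a    b    c  
>  q0     q1   q2   q3 
   q1     q4   q5   q6 
   q2     q7   q8   q9 
   q3    q10  q11  q12 
 * q4     q4   q5   q6 
 * q5     q7   q8   q9 
 * q6    q10  q11  q12 
   q7     q4   q5   q6 
   q8     q7   q8   q9 
   q9    q10  q11  q12 
   q10    q4   q5   q6 
   q11    q7   q8   q9 
   q12   q10  q11  q12 
(> = start, * = accepting)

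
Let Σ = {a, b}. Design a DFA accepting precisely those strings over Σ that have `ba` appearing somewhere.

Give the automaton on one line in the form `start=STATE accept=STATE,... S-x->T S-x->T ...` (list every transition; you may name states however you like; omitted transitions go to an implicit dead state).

start=q0 accept=q2 q0-a->q0 q0-b->q1 q1-a->q2 q1-b->q1 q2-a->q2 q2-b->q2

States q0..q1 record the length of the longest prefix of `ba` that matches the current input suffix. Reaching q2 means `ba` has been seen, and we stay there forever. Accept from q2.
        a   b  
>  q0   q0  q1 
   q1   q2  q1 
 * q2   q2  q2 
(> = start, * = accepting)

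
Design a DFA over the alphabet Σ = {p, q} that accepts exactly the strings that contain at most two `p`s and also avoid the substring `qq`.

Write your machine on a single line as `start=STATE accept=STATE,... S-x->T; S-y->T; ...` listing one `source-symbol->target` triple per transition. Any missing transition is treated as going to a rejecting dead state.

start=s0; accept=s0,s1,s2,s3,s4,s6; s0-p->s1; s0-q->s2; s1-p->s3; s1-q->s4; s2-p->s1; s2-q->s5; s3-p->s5; s3-q->s6; s4-p->s3; s4-q->s5; s5-p->s5; s5-q->s5; s6-p->s5; s6-q->s5

Run two small machines in parallel and take their product. The first has 4 states tracking the count of `p`s, saturating at 3; the second has 3 states tracking partial matches of the forbidden pattern `qq`. A product state is a pair (one from each), accepting exactly when both do. Equivalent product states are then merged.
        p   q  
>* s0   s1  s2 
 * s1   s3  s4 
 * s2   s1  s5 
 * s3   s5  s6 
 * s4   s3  s5 
   s5   s5  s5 
 * s6   s5  s5 
(> = start, * = accepting)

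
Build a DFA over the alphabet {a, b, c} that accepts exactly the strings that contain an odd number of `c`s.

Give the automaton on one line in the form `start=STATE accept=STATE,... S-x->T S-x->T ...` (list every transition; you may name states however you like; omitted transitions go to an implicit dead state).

Keep the running count of `c`s modulo 2: each `c` advances along the cycle q0 → q1 → q0 while other symbols loop. Accept at q1.
2 states suffice.
        a   b   c  
>  q0   q0  q0  q1 
 * q1   q1  q1  q0 
(> = start, * = accepting)

start=q0 accept=q1 q0-a->q0 q0-b->q0 q0-c->q1 q1-a->q1 q1-b->q1 q1-c->q0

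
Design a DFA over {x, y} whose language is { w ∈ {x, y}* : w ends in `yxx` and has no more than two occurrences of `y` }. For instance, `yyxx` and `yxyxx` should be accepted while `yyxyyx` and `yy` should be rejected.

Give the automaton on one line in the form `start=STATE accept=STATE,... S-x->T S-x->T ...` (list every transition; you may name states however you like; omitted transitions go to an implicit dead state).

start=q0 accept=q4,q8 q0-x->q0 q0-y->q1 q1-x->q2 q1-y->q3 q2-x->q4 q2-y->q3 q3-x->q5 q3-y->q6 q4-x->q7 q4-y->q3 q5-x->q8 q5-y->q6 q6-x->q6 q6-y->q6 q7-x->q7 q7-y->q3 q8-x->q6 q8-y->q6

Build one automaton per condition and run them in lockstep. One (4 states) tracks how much of the suffix `yxx` has currently been matched; the other (4 states) tracks the count of `y`s, saturating at 3. Each combined state is a pair, one component from each; accept when both components accept. After merging equivalent states the machine shrinks.
With 9 states:
        x   y  
>  q0   q0  q1 
   q1   q2  q3 
   q2   q4  q3 
   q3   q5  q6 
 * q4   q7  q3 
   q5   q8  q6 
   q6   q6  q6 
   q7   q7  q3 
 * q8   q6  q6 
(> = start, * = accepting)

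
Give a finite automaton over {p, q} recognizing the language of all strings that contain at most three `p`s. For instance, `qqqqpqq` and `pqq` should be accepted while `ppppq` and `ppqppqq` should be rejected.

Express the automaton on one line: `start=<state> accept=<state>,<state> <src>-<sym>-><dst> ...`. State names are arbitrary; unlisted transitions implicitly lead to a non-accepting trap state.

Only the number of `p`s matters, and only up to 4. Make a chain S0 → S1 → S2 → S3 → S4 advanced by each `p` (with S4 absorbing); every other symbol self-loops. The accepting set is {S0, S1, S2, S3}.
5 states suffice.
        p   q  
>* S0   S1  S0 
 * S1   S2  S1 
 * S2   S3  S2 
 * S3   S4  S3 
   S4   S4  S4 
(> = start, * = accepting)

start=S0 accept=S0,S1,S2,S3 S0-p->S1 S0-q->S0 S1-p->S2 S1-q->S1 S2-p->S3 S2-q->S2 S3-p->S4 S3-q->S3 S4-p->S4 S4-q->S4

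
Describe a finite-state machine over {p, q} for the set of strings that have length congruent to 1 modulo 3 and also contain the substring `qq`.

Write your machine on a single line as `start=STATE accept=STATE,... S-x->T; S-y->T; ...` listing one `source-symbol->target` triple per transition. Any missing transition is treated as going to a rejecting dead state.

start=s0; accept=s8; s0-p->s1; s0-q->s2; s1-p->s3; s1-q->s4; s2-p->s3; s2-q->s5; s3-p->s0; s3-q->s6; s4-p->s0; s4-q->s7; s5-p->s7; s5-q->s7; s6-p->s1; s6-q->s8; s7-p->s8; s7-q->s8; s8-p->s5; s8-q->s5

Run two small machines in parallel and take their product. One (3 states) tracks the input length modulo 3; the other (3 states) tracks whether and how much of `qq` has been seen. Each combined state is a pair, one component from each; accept when both components accept.
9 states suffice.
        p   q  
>  s0   s1  s2 
   s1   s3  s4 
   s2   s3  s5 
   s3   s0  s6 
   s4   s0  s7 
   s5   s7  s7 
   s6   s1  s8 
   s7   s8  s8 
 * s8   s5  s5 
(> = start, * = accepting)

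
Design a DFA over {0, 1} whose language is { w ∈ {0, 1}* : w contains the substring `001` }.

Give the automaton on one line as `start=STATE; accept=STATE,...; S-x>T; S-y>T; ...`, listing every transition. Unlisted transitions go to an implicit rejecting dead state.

States S0..S2 record the length of the longest prefix of `001` that matches the current input suffix. Reaching S3 means `001` has been seen, and we stay there forever. Accept from S3.
        0   1  
>  S0   S1  S0 
   S1   S2  S0 
   S2   S2  S3 
 * S3   S3  S3 
(> = start, * = accepting)

start=S0; accept=S3; S0-0>S1; S0-1>S0; S1-0>S2; S1-1>S0; S2-0>S2; S2-1>S3; S3-0>S3; S3-1>S3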